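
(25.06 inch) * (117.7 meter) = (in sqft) 806.4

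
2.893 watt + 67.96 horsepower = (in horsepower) 67.96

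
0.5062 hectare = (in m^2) 5062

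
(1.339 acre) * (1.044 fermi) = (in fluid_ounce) 1.913e-07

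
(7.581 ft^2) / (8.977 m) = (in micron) 7.846e+04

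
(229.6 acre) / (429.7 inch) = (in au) 5.691e-07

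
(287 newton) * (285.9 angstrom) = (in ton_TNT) 1.961e-15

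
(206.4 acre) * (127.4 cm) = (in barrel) 6.693e+06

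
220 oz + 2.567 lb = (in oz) 261.1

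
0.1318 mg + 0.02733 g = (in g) 0.02746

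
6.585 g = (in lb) 0.01452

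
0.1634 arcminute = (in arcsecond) 9.804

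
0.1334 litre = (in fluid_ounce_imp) 4.695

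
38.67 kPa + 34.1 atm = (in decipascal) 3.494e+07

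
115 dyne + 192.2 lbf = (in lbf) 192.2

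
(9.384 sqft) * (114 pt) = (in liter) 35.06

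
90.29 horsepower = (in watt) 6.733e+04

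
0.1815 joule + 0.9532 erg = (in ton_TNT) 4.338e-11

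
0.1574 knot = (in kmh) 0.2915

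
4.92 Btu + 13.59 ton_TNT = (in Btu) 5.389e+07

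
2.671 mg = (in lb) 5.889e-06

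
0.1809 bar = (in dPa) 1.809e+05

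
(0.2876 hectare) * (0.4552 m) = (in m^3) 1309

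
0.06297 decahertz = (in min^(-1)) 37.78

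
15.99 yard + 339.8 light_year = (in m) 3.215e+18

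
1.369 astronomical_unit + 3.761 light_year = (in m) 3.558e+16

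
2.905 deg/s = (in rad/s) 0.0507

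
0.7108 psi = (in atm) 0.04837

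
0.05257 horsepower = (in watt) 39.2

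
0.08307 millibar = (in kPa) 0.008307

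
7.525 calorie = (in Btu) 0.02984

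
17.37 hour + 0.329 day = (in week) 0.1504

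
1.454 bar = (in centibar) 145.4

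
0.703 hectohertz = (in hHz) 0.703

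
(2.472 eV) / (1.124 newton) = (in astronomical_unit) 2.355e-30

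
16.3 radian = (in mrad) 1.63e+04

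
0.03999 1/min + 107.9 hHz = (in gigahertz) 1.079e-05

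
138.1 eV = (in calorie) 5.288e-18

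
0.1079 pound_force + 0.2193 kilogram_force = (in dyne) 2.631e+05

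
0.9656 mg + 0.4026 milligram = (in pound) 3.016e-06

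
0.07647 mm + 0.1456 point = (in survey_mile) 7.943e-08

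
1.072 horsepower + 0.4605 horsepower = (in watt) 1143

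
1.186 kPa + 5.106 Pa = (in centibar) 1.191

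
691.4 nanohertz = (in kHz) 6.914e-10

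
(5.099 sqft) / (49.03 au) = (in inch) 2.543e-12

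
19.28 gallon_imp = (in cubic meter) 0.08765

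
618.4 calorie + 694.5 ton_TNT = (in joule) 2.906e+12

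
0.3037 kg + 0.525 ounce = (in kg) 0.3186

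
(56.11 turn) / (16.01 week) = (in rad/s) 3.641e-05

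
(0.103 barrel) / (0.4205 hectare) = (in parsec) 1.262e-22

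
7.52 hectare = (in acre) 18.58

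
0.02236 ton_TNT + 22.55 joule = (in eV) 5.839e+26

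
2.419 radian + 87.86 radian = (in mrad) 9.028e+04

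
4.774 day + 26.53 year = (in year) 26.54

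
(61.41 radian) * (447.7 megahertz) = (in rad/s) 2.749e+10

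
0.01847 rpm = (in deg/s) 0.1108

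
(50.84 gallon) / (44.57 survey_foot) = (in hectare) 1.417e-06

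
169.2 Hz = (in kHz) 0.1692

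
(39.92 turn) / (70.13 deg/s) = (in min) 3.415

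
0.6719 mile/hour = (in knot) 0.5839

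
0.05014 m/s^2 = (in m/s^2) 0.05014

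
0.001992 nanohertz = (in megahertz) 1.992e-18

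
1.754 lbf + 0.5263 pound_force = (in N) 10.14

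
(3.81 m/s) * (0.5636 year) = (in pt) 1.92e+11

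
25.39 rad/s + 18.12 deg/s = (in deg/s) 1473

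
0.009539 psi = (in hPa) 0.6577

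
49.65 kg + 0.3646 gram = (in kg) 49.65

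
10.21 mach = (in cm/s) 3.477e+05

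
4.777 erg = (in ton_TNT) 1.142e-16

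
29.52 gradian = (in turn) 0.0738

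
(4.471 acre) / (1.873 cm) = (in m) 9.66e+05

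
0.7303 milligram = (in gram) 0.0007303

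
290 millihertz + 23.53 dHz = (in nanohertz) 2.643e+09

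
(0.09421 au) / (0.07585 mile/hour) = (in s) 4.156e+11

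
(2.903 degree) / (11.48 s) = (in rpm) 0.04215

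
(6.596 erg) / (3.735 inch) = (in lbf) 1.563e-06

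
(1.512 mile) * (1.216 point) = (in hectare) 0.0001044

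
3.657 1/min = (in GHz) 6.095e-11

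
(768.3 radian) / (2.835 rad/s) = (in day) 0.003137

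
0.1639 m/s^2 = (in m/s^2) 0.1639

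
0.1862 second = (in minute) 0.003103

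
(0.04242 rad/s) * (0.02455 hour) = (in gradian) 238.7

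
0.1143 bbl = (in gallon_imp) 3.997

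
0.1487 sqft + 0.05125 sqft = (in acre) 4.59e-06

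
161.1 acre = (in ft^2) 7.018e+06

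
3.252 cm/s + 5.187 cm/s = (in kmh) 0.3038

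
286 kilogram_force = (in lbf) 630.5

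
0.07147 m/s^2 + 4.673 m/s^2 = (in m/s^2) 4.744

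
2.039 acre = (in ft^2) 8.882e+04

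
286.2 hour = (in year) 0.03267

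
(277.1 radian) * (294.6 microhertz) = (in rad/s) 0.08163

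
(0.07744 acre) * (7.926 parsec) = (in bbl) 4.821e+20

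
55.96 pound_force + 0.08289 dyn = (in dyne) 2.489e+07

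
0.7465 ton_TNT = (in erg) 3.123e+16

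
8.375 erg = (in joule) 8.375e-07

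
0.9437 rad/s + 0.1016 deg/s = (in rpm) 9.029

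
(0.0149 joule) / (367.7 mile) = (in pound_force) 5.661e-09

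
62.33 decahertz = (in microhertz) 6.233e+08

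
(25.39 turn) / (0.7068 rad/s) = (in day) 0.002612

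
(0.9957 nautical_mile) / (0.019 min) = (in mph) 3618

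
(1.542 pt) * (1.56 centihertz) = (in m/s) 8.486e-06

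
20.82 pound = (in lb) 20.82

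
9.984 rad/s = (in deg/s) 572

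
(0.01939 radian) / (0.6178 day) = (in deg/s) 2.081e-05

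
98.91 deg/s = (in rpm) 16.48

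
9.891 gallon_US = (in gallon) 9.891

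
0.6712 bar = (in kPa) 67.12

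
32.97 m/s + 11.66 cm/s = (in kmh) 119.1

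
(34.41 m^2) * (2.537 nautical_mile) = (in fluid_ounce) 5.467e+09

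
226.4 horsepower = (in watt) 1.688e+05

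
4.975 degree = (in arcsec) 1.791e+04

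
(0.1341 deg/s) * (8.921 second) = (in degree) 1.196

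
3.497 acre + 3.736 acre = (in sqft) 3.151e+05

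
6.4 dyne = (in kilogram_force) 6.526e-06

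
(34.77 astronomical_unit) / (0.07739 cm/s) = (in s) 6.721e+15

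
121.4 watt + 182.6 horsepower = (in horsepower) 182.8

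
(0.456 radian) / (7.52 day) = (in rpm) 6.702e-06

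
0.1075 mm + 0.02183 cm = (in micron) 325.8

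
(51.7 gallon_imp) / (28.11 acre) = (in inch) 8.134e-05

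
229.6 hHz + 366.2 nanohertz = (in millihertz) 2.296e+07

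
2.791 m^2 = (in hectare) 0.0002791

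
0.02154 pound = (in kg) 0.00977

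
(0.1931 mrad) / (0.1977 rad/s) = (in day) 1.13e-08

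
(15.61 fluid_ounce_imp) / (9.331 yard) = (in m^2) 5.198e-05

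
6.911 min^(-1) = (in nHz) 1.152e+08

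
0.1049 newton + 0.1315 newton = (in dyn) 2.364e+04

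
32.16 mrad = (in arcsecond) 6633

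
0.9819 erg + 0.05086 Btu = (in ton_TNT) 1.283e-08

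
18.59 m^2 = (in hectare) 0.001859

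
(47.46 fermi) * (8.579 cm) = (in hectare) 4.072e-19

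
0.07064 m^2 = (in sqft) 0.7604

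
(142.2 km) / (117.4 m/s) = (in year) 3.841e-05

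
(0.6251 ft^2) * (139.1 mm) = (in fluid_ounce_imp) 284.3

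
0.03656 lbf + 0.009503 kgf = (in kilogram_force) 0.02609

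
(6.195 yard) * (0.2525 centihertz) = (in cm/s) 1.43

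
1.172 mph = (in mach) 0.001539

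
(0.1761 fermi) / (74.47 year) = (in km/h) 2.699e-25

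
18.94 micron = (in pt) 0.05369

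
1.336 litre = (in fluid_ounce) 45.18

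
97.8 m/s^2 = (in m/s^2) 97.8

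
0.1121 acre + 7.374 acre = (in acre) 7.486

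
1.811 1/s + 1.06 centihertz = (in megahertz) 1.822e-06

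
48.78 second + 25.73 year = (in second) 8.114e+08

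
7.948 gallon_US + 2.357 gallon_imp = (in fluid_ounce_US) 1380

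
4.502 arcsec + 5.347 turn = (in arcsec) 6.93e+06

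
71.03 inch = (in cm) 180.4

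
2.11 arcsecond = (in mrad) 0.01023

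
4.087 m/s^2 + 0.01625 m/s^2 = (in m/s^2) 4.103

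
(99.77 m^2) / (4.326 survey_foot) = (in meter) 75.67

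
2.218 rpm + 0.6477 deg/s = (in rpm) 2.326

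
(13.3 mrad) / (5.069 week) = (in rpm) 4.143e-08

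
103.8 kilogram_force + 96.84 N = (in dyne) 1.115e+08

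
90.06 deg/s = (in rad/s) 1.572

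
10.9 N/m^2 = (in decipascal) 109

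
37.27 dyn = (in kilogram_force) 3.8e-05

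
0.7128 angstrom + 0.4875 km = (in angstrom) 4.875e+12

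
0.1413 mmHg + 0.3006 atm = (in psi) 4.42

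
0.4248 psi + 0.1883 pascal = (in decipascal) 2.929e+04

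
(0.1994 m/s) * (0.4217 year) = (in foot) 8.7e+06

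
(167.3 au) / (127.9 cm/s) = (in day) 2.265e+08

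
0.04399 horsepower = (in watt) 32.8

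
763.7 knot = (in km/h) 1414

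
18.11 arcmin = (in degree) 0.3018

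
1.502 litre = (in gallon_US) 0.3968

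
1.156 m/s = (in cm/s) 115.6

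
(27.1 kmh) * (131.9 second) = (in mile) 0.617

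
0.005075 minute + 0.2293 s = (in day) 6.178e-06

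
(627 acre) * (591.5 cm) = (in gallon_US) 3.965e+09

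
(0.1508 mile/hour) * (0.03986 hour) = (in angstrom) 9.674e+10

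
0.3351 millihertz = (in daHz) 3.351e-05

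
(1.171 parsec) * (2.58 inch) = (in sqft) 2.549e+16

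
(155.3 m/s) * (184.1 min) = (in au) 1.147e-05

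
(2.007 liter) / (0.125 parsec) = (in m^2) 5.203e-19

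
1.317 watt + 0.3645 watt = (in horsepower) 0.002255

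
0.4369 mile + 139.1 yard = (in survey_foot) 2724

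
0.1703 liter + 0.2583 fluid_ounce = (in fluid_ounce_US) 6.017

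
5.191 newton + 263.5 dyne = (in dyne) 5.194e+05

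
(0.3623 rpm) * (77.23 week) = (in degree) 1.015e+08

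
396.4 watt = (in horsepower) 0.5316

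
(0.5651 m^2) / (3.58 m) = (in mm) 157.8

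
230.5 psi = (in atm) 15.68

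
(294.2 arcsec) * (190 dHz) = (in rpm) 0.2588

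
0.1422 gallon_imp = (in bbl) 0.004066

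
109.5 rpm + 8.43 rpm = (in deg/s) 707.6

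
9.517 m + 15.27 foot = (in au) 9.473e-11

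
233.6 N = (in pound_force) 52.52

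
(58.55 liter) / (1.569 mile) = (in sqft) 0.0002496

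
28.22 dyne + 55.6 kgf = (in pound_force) 122.6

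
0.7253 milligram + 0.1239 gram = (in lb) 0.0002748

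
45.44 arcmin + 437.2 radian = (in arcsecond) 9.018e+07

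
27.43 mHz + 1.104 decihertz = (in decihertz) 1.378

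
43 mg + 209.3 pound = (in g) 9.494e+04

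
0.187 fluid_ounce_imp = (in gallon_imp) 0.001169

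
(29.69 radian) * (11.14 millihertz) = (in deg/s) 18.95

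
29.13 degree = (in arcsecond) 1.049e+05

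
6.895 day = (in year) 0.01889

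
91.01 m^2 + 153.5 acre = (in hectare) 62.13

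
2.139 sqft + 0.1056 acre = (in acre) 0.1056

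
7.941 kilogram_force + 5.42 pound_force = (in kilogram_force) 10.4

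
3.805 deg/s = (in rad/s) 0.06641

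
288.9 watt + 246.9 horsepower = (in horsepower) 247.3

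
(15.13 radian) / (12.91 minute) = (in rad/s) 0.01953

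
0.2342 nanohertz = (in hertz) 2.342e-10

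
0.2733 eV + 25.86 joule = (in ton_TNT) 6.181e-09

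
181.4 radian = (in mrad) 1.814e+05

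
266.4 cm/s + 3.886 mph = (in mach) 0.01293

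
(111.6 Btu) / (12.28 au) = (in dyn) 0.006409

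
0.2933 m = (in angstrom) 2.933e+09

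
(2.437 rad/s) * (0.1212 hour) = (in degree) 6.092e+04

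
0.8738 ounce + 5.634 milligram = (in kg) 0.02478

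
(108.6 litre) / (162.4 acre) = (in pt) 0.0004684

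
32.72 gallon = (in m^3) 0.1239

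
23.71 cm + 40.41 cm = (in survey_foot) 2.104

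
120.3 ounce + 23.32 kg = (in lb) 58.93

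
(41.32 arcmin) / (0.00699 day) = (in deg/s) 0.00114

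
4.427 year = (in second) 1.396e+08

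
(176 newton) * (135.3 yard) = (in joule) 2.177e+04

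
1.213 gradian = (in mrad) 19.05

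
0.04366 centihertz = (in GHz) 4.366e-13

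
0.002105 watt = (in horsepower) 2.823e-06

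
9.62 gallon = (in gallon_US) 9.62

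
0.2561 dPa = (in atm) 2.528e-07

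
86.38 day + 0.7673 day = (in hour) 2092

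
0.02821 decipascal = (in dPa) 0.02821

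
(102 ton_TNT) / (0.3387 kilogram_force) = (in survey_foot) 4.215e+11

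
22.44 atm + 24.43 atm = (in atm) 46.87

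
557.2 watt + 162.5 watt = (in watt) 719.7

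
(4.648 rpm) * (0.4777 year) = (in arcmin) 2.521e+10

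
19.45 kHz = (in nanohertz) 1.945e+13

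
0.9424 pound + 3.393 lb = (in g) 1967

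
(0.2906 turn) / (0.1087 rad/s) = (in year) 5.326e-07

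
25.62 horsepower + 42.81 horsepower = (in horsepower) 68.43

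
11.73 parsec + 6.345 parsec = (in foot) 1.83e+18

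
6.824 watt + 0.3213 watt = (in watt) 7.145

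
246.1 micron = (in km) 2.461e-07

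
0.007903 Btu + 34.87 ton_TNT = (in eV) 9.106e+29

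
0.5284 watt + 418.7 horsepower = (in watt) 3.122e+05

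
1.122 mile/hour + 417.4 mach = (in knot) 2.763e+05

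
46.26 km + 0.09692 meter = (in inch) 1.821e+06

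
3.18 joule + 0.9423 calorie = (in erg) 7.123e+07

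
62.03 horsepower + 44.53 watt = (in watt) 4.63e+04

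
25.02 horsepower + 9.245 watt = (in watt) 1.867e+04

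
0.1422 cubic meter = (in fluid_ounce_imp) 5005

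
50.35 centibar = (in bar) 0.5035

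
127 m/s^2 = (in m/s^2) 127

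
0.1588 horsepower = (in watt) 118.4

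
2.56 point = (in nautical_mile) 4.876e-07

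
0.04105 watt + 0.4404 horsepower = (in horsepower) 0.4405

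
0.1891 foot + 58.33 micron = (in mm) 57.7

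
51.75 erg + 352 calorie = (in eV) 9.192e+21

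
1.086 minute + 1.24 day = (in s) 1.072e+05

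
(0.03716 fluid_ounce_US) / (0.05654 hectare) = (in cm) 1.944e-07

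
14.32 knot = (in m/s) 7.367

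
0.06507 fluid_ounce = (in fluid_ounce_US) 0.06507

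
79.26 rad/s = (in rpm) 756.9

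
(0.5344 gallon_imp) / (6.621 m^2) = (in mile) 2.28e-07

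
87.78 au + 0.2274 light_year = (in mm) 2.165e+18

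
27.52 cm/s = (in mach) 0.0008082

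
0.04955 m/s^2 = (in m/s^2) 0.04955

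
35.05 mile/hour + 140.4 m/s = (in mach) 0.4584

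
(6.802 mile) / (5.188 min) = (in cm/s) 3517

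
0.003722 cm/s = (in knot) 7.235e-05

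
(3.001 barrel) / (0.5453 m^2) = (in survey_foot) 2.871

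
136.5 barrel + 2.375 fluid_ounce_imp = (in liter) 2.17e+04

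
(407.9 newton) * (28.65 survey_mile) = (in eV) 1.174e+26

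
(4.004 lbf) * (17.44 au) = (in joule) 4.647e+13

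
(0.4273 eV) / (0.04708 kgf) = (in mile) 9.214e-23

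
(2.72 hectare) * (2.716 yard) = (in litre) 6.755e+07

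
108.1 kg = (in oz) 3813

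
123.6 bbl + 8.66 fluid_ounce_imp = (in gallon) 5191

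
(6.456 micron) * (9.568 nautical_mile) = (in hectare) 1.144e-05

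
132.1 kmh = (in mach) 0.1078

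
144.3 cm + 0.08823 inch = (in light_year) 1.528e-16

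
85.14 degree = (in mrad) 1486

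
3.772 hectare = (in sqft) 4.06e+05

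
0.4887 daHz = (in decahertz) 0.4887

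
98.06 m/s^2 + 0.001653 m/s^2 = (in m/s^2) 98.06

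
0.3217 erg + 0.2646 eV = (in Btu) 3.049e-11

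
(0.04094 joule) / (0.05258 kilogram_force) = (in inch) 3.126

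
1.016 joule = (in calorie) 0.2428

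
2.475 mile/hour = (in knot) 2.151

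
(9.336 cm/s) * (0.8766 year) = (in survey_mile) 1604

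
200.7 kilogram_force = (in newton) 1968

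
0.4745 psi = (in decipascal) 3.272e+04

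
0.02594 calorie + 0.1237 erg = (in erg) 1.085e+06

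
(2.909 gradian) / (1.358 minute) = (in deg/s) 0.03213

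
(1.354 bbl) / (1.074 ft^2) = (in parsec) 6.992e-17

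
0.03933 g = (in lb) 8.671e-05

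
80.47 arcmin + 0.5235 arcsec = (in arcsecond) 4829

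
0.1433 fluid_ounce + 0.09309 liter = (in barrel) 0.0006122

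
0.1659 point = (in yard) 6.4e-05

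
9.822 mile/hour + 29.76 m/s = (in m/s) 34.15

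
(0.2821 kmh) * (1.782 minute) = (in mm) 8378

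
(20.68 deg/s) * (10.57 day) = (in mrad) 3.296e+08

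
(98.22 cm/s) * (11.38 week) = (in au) 4.519e-05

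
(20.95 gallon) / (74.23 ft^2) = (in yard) 0.01258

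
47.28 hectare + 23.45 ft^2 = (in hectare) 47.28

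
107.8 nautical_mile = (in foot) 6.55e+05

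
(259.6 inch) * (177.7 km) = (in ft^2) 1.261e+07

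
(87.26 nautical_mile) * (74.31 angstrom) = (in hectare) 1.201e-07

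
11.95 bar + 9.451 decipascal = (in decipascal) 1.195e+07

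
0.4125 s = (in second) 0.4125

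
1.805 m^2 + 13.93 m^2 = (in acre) 0.003888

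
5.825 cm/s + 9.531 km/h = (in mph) 6.053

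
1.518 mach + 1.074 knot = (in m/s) 517.4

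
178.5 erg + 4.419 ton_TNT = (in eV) 1.154e+29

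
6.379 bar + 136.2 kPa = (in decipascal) 7.741e+06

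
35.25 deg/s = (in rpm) 5.875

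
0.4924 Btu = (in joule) 519.5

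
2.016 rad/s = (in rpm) 19.25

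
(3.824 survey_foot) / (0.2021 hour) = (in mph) 0.003584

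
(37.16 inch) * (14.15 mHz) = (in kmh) 0.04808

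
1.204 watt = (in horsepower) 0.001615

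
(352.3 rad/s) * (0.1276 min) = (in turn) 429.3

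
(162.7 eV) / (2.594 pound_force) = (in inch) 8.894e-17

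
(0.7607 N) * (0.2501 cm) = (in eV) 1.187e+16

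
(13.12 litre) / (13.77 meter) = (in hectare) 9.528e-08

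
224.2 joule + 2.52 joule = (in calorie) 54.19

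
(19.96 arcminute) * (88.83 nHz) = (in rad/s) 5.158e-10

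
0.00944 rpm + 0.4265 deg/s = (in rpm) 0.08052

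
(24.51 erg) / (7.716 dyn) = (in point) 90.04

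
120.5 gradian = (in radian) 1.893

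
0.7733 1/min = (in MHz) 1.289e-08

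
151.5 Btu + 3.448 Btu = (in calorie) 3.907e+04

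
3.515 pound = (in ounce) 56.24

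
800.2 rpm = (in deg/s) 4801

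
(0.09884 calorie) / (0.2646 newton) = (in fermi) 1.563e+15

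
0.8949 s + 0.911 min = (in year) 1.762e-06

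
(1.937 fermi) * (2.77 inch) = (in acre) 3.368e-20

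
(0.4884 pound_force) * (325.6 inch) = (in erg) 1.797e+08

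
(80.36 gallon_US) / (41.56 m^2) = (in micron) 7319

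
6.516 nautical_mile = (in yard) 1.32e+04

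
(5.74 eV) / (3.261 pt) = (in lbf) 1.797e-16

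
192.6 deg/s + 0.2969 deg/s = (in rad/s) 3.367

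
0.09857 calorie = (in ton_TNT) 9.857e-11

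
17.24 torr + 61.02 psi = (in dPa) 4.23e+06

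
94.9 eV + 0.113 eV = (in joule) 1.522e-17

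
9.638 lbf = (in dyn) 4.287e+06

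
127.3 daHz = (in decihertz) 1.273e+04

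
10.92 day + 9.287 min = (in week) 1.561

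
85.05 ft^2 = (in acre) 0.001952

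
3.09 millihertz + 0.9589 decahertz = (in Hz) 9.592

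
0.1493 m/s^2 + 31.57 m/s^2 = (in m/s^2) 31.72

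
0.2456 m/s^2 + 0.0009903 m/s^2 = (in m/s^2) 0.2466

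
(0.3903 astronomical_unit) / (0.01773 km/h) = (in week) 1.96e+07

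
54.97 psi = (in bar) 3.79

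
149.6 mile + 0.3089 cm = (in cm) 2.408e+07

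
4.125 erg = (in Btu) 3.91e-10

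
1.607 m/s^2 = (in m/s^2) 1.607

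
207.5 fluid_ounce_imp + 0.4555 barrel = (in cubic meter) 0.07831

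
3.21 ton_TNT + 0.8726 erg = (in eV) 8.383e+28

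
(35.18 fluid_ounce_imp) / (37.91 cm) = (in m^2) 0.002637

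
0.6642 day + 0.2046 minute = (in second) 5.74e+04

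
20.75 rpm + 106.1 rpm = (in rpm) 126.8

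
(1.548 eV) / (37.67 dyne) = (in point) 1.866e-12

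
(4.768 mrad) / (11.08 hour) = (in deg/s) 6.849e-06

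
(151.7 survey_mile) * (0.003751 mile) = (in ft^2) 1.586e+07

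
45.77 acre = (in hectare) 18.52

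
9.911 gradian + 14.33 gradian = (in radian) 0.3808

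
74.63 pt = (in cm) 2.633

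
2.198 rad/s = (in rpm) 20.99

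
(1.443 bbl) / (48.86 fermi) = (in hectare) 4.695e+08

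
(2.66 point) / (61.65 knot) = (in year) 9.382e-13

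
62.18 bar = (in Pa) 6.218e+06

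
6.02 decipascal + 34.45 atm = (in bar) 34.91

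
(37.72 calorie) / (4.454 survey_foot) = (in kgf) 11.85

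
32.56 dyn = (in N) 0.0003256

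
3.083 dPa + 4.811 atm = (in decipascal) 4.875e+06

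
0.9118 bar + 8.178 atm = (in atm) 9.078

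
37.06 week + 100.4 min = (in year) 0.7109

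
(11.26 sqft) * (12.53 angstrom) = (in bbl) 8.244e-09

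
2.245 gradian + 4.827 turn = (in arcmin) 1.044e+05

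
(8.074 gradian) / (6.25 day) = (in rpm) 2.243e-06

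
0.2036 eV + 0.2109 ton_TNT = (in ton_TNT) 0.2109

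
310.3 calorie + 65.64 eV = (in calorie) 310.3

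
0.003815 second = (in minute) 6.358e-05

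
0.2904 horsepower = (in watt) 216.6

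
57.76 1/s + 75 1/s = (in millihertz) 1.328e+05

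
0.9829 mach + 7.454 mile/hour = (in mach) 0.9927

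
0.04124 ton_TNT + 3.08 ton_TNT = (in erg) 1.306e+17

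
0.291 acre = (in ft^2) 1.268e+04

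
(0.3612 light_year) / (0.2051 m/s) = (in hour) 4.628e+12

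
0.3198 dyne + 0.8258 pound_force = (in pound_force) 0.8258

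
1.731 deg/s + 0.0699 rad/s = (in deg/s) 5.736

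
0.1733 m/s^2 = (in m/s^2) 0.1733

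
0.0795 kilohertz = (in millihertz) 7.95e+04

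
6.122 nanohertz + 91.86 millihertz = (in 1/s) 0.09186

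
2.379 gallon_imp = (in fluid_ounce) 365.7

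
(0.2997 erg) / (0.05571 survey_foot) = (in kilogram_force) 1.8e-07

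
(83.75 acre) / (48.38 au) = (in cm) 4.683e-06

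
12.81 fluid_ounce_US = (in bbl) 0.002383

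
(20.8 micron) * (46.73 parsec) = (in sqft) 3.228e+14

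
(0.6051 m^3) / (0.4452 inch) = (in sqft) 576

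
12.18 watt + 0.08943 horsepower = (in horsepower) 0.1058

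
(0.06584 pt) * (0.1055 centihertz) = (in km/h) 8.822e-08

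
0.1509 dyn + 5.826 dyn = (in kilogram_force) 6.095e-06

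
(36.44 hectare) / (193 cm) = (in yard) 2.065e+05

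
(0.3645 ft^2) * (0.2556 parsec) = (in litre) 2.671e+17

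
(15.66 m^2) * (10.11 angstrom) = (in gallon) 4.182e-06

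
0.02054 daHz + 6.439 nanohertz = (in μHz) 2.054e+05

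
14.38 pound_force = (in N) 63.97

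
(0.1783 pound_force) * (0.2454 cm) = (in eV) 1.215e+16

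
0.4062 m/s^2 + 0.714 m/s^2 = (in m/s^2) 1.12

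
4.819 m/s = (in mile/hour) 10.78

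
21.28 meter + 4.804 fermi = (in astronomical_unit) 1.422e-10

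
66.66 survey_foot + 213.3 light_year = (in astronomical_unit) 1.349e+07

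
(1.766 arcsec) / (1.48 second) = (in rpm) 5.524e-05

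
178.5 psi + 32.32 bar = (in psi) 647.3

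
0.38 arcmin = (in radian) 0.0001105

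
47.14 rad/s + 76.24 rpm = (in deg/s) 3158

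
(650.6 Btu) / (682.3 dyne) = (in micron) 1.006e+14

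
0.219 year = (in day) 79.94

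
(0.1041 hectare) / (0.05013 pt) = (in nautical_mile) 3.178e+04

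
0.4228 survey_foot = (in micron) 1.289e+05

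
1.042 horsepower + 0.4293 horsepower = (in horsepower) 1.471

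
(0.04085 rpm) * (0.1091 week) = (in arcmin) 9.704e+05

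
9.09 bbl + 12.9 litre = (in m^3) 1.458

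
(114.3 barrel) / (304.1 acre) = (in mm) 0.01477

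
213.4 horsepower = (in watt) 1.591e+05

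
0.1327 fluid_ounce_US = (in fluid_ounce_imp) 0.1381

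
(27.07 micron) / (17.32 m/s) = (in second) 1.563e-06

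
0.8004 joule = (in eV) 4.996e+18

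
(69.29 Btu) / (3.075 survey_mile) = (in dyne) 1.477e+06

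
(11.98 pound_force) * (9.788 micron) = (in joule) 0.0005216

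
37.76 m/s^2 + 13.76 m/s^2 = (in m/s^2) 51.52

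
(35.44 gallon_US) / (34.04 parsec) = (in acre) 3.156e-23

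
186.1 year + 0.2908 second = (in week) 9704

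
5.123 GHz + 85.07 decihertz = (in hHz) 5.123e+07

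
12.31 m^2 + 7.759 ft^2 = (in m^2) 13.03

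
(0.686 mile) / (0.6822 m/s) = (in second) 1618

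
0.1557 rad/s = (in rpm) 1.487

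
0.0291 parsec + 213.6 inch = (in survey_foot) 2.946e+15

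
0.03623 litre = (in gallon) 0.009571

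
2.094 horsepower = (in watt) 1561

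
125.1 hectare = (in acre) 309.1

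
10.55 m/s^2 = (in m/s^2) 10.55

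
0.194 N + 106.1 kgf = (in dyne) 1.041e+08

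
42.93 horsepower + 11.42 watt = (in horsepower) 42.95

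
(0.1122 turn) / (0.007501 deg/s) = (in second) 5385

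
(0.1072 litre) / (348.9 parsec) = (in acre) 2.461e-27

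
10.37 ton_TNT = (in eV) 2.708e+29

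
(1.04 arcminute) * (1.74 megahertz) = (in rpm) 5027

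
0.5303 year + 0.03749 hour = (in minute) 2.787e+05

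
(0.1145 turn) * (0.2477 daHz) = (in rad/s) 1.782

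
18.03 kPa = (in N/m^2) 1.803e+04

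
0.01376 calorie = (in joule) 0.05757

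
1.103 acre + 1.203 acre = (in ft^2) 1.004e+05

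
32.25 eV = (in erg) 5.167e-11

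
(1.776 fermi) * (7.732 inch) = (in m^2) 3.488e-16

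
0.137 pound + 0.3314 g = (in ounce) 2.204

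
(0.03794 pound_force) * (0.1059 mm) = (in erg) 178.7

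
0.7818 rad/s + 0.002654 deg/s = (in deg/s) 44.8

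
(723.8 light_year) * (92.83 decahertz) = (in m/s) 6.357e+21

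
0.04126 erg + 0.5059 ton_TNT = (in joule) 2.117e+09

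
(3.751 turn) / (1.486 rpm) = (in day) 0.001753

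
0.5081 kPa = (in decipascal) 5081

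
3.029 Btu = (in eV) 1.995e+22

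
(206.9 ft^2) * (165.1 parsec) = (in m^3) 9.792e+19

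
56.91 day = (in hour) 1366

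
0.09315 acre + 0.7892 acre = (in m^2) 3571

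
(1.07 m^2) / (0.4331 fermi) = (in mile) 1.535e+12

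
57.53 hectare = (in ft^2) 6.192e+06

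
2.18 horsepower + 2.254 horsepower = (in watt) 3306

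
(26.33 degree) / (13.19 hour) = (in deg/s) 0.0005545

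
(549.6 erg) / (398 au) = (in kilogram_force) 9.413e-20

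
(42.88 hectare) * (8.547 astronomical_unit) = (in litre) 5.483e+20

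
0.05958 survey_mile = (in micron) 9.588e+07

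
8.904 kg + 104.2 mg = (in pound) 19.63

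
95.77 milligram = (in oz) 0.003378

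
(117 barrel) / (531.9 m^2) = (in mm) 34.97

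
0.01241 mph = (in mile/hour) 0.01241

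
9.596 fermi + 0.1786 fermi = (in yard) 1.069e-14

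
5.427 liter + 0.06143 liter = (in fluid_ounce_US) 185.6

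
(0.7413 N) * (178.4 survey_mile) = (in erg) 2.128e+12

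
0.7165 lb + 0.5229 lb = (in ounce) 19.83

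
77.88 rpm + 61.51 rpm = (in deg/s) 836.3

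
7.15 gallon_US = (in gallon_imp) 5.954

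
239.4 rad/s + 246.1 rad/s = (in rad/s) 485.5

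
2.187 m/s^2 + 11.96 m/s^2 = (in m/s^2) 14.15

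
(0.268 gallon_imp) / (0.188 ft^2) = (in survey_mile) 4.334e-05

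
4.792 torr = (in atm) 0.006305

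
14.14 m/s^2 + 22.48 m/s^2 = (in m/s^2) 36.62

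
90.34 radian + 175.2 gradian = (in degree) 5334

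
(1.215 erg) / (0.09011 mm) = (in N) 0.001348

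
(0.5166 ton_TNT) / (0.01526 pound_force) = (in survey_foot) 1.045e+11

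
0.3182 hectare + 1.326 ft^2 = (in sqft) 3.425e+04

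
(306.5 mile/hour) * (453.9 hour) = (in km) 2.239e+05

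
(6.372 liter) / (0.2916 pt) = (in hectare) 0.006194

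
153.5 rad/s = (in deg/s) 8795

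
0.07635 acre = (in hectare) 0.0309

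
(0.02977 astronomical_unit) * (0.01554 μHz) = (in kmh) 249.1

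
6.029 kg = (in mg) 6.029e+06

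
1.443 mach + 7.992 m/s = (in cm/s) 4.993e+04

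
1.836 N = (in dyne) 1.836e+05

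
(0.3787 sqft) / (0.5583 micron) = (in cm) 6.302e+06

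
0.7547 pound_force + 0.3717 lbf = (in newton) 5.01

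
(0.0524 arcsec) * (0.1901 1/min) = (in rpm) 7.686e-09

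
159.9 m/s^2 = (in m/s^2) 159.9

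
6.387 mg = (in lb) 1.408e-05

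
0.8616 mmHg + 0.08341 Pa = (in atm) 0.001135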